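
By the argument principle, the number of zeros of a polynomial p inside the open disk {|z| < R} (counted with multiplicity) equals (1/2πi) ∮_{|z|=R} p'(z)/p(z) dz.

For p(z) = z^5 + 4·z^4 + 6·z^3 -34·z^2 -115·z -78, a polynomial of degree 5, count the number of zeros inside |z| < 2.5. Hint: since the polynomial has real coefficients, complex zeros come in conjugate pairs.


The zeros of p are: (-2 + 3i), (-2 - 3i), -1, -2, 3.
Their magnitudes are: 3.606, 3.606, 1, 2, 3.
Zeros with |z| < R = 2.5: -1, -2.
Count = 2.
By the argument principle, (1/2πi) ∮_{|z|=R} p'(z)/p(z) dz equals exactly this count.

Number of zeros inside |z| < 2.5: 2.


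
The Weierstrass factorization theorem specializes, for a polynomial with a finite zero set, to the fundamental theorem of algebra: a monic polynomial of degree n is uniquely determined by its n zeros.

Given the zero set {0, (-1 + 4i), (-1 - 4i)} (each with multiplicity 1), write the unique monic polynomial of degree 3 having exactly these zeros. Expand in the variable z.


The polynomial is p(z) = ∏_{α ∈ S} (z − α), where S = {0, (-1 + 4i), (-1 - 4i)}.
Expanding the product yields: p(z) = z^3 + 2·z^2 + 17·z.
Note conjugate pairs combine to real quadratics: (z − (-1+4i))(z − (-1−4i)) = z² + 2z + 17.
The resulting polynomial has degree 3 and real coefficients as required.

p(z) = z^3 + 2·z^2 + 17·z.


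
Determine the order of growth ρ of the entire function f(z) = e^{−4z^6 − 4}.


|e^{−4z^6 − 4}| = e^{Re(-4·z^6) + -4} ≤ e^{4|z|^6 + -4} = e^{4r^6 + -4} on |z| = r, so ρ ≤ 6. Choosing z on |z|=r so that -4·z^6 is real positive (always possible by picking arg z appropriately) gives |f(z)| = e^{4r^6 + -4}, matching the bound. The additive constant -4 does not affect log log M(r) ~ 6·log r. Hence ρ = 6.
Therefore ρ = 6.

Order ρ = 6.


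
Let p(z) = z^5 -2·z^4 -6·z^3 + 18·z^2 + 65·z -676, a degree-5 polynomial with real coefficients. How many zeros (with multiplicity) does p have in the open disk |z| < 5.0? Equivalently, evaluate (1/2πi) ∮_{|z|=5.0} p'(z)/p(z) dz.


The zeros of p are: (2 + 3i), (2 - 3i), 4, (-3 + 2i), (-3 - 2i).
Their magnitudes are: 3.606, 3.606, 4, 3.606, 3.606.
Zeros with |z| < R = 5.0: (2 + 3i), (2 - 3i), 4, (-3 + 2i), (-3 - 2i).
Count = 5.
By the argument principle, (1/2πi) ∮_{|z|=R} p'(z)/p(z) dz equals exactly this count.

Number of zeros inside |z| < 5.0: 5.


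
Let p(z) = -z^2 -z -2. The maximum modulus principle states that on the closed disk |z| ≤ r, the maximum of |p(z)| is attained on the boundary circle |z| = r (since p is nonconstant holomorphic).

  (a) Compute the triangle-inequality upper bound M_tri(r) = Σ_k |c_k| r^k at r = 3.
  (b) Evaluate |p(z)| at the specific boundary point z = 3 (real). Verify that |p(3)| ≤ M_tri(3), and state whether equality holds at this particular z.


Coefficients: c_0 = -2, c_1 = -1, c_2 = -1. Radius r = 3.
Part (a). Triangle bound: M_tri(r) = Σ_k |c_k| r^k
  = |-2|·3^0 + |-1|·3^1 + |-1|·3^2
  = 2 + 3 + 9 = 14.
This bounds M(r) := max_{|z|=r} |p(z)| from above; equality holds iff all terms c_k z^k can be made to align in phase at a single z on |z|=r.
Part (b). At z = 3 (real, on the circle |z| = r):
  p(3) = (-2)·3^0 + (-1)·3^1 + (-1)·3^2 = -14.
  |p(3)| = 14.
Since all nonzero coefficients share the same sign, |p(3)| = 14 = M_tri(3); the triangle bound is attained at z = 3, so in fact M(r) = 14.

M_tri(3) = 14; |p(3)| = 14; equality at z=3: yes.


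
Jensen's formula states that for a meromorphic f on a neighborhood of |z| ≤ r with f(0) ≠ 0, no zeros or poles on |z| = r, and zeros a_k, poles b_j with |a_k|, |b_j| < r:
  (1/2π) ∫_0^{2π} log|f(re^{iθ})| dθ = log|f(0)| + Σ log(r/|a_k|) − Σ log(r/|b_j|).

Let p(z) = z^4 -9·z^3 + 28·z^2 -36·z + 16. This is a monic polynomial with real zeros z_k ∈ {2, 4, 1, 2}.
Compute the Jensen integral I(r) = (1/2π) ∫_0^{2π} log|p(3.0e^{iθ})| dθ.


Zeros: 1, 2, 2, 4; r = 3.0.
Inside |z| < r: 1, 2, 2. Outside (|z| ≥ r): 4.
p(0) = 16, so log|p(0)| = log(16) = 2.7726.
Apply Jensen: I(r) = log|p(0)| + Σ_k log(r/|z_k|), summed over zeros inside |z| < r.
  log(r/|z_k|) for z_k = 2: log(3.0/2) = 0.4055
  log(r/|z_k|) for z_k = 1: log(3.0/1) = 1.0986
  log(r/|z_k|) for z_k = 2: log(3.0/2) = 0.4055
  Outside zeros (4) contribute nothing to the Jensen sum.
Sum over inside zeros: 1.9095.
I(r) = log|p(0)| + (inside sum) = 2.7726 + 1.9095 = 4.6821.
Note: since some zeros are outside |z| ≤ r, the simplified n·log(r) form does NOT apply — only the inside zeros contribute.

I(r) ≈ 4.6821.


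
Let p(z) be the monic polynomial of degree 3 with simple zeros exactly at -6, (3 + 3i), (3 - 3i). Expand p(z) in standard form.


The polynomial is p(z) = ∏_{α ∈ S} (z − α), where S = {-6, (3 + 3i), (3 - 3i)}.
Expanding the product yields: p(z) = z^3 -18·z + 108.
Note conjugate pairs combine to real quadratics: (z − (3+3i))(z − (3−3i)) = z² − 6z + 18.
The resulting polynomial has degree 3 and real coefficients as required.

p(z) = z^3 -18·z + 108.


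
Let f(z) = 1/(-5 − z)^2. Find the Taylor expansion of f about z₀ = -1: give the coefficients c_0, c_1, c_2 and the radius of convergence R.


Let w = z − z₀, so z = z₀ + w.
Then -5 − z = -5 − (z₀ + w) = (-5 − z₀) − w = -4 − w.
f(z) = 1/(-4 − w)^2 = (1/(-4)^2) · (1 − w/(-4))^{−2}.
By the binomial series (1−u)^{−2} = Σ_{n≥0} C(n+1, 1) u^n for |u|<1, with u = w/(-4):
  c_n = C(n+1, 1) / (-4)^(n+2).
  c_0 = 1/(-4)^2 = 1/16.
  c_1 = 2/(-4)^3 = -1/32.
  c_2 = 3/(-4)^4 = 3/256.
The series is valid for |w/d| < 1, i.e. |z − z₀| < |d|.
Radius of convergence: R = |-5 − z₀| = |-4| = 4 (distance from z₀ to the singularity z = -5).

c_0 = 1/16, c_1 = -1/32, c_2 = 3/256; R = 4.


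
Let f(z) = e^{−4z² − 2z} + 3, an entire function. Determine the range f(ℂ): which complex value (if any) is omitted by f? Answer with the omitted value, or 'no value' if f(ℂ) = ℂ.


Little Picard bounds the complement of f(ℂ) to at most one point.
The exponent g(z) = −4z² − 2z is a nonconstant polynomial, hence surjective onto ℂ. So e^{g(z)} takes every value in {e^w : w ∈ ℂ} = ℂ ∖ {0}. Adding 3 shifts the range to ℂ ∖ {3}. f omits exactly 3.

Omitted value: 3.


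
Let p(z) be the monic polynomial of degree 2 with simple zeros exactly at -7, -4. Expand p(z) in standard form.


The polynomial is p(z) = ∏_{α ∈ S} (z − α), where S = {-7, -4}.
Expanding the product yields: p(z) = z^2 + 11·z + 28.
The resulting polynomial has degree 2 and real coefficients as required.

p(z) = z^2 + 11·z + 28.


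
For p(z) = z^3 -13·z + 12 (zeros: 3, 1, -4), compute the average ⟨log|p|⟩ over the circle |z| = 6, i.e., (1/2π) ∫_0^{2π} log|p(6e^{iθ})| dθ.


Zeros: -4, 1, 3; r = 6.
Inside |z| < r: -4, 1, 3. Outside (|z| ≥ r): ∅.
p(0) = 12, so log|p(0)| = log(12) = 2.4849.
Apply Jensen: I(r) = log|p(0)| + Σ_k log(r/|z_k|), summed over zeros inside |z| < r.
  log(r/|z_k|) for z_k = 3: log(6/3) = 0.6931
  log(r/|z_k|) for z_k = 1: log(6/1) = 1.7918
  log(r/|z_k|) for z_k = -4: log(6/4) = 0.4055
Sum over inside zeros: 2.8904.
I(r) = log|p(0)| + (inside sum) = 2.4849 + 2.8904 = 5.3753.
Closed form (all zeros inside, monic): I(r) = n·log(r) = 3·log(6) = 5.3753. ✓

I(r) ≈ 5.3753.


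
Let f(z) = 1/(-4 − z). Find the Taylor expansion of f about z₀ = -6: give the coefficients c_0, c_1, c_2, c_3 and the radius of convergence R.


Let w = z − z₀, so z = z₀ + w.
Then -4 − z = -4 − (z₀ + w) = (-4 − z₀) − w = 2 − w.
f(z) = 1/(2 − w) = (1/(2)) · 1/(1 − w/(2)) = Σ_{n≥0} w^n / (2)^(n+1).
So c_n = 1/(2)^(n+1):
  c_0 = 1/(2)^1 = 1/2.
  c_1 = 1/(2)^2 = 1/4.
  c_2 = 1/(2)^3 = 1/8.
  c_3 = 1/(2)^4 = 1/16.
The series is valid for |w/d| < 1, i.e. |z − z₀| < |d|.
Radius of convergence: R = |-4 − z₀| = |2| = 2 (distance from z₀ to the singularity z = -4).

c_0 = 1/2, c_1 = 1/4, c_2 = 1/8, c_3 = 1/16; R = 2.


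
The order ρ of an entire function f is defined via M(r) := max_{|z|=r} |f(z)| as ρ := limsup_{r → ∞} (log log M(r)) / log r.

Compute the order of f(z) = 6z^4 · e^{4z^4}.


M(r) = max_{|z|=r} |6|·|z|^4·|e^{4z^4}| = 6·r^4 · e^{4r^4} (the factors attain their maxima compatibly on |z|=r). Then log M(r) = log 6 + 4·log r + 4r^4, dominated by the last term, so log log M(r) ~ 4·log r. The polynomial factor 6z^4 contributes only a log r term and does not affect the order. ρ = 4.
Therefore ρ = 4.

Order ρ = 4.


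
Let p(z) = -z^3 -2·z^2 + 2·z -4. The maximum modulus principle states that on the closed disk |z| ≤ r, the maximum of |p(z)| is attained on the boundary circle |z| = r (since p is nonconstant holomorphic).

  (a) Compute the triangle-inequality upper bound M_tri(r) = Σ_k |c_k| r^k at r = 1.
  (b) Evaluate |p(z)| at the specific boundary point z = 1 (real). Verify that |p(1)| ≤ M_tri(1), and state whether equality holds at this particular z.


Coefficients: c_0 = -4, c_1 = 2, c_2 = -2, c_3 = -1. Radius r = 1.
Part (a). Triangle bound: M_tri(r) = Σ_k |c_k| r^k
  = |-4|·1^0 + |2|·1^1 + |-2|·1^2 + |-1|·1^3
  = 4 + 2 + 2 + 1 = 9.
This bounds M(r) := max_{|z|=r} |p(z)| from above; equality holds iff all terms c_k z^k can be made to align in phase at a single z on |z|=r.
Part (b). At z = 1 (real, on the circle |z| = r):
  p(1) = (-4)·1^0 + (2)·1^1 + (-2)·1^2 + (-1)·1^3 = -5.
  |p(1)| = 5.
Check: |p(1)| = 5 ≤ 9 = M_tri(1). ✓ Equality does not hold at z = 1 (the coefficients have mixed signs, so the terms do not all align in phase there).

M_tri(1) = 9; |p(1)| = 5; equality at z=1: no.


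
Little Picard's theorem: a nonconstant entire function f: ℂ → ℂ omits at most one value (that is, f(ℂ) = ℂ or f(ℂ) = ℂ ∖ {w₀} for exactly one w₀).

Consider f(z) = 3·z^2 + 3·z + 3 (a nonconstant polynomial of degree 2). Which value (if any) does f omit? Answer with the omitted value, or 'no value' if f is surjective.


Little Picard bounds the complement of f(ℂ) to at most one point.
For every w ∈ ℂ, the equation p(z) − w = 0 is a nonconstant polynomial in z and hence has at least one root by the fundamental theorem of algebra. So p is surjective onto ℂ, omitting no value.

Omitted value: no value.


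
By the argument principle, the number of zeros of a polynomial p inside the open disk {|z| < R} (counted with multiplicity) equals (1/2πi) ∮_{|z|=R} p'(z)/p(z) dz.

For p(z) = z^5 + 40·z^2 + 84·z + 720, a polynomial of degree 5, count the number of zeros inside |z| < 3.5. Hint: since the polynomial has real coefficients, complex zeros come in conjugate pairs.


The zeros of p are: (3 + 3i), (3 - 3i), (-1 + 3i), (-1 - 3i), -4.
Their magnitudes are: 4.243, 4.243, 3.162, 3.162, 4.
Zeros with |z| < R = 3.5: (-1 + 3i), (-1 - 3i).
Count = 2.
By the argument principle, (1/2πi) ∮_{|z|=R} p'(z)/p(z) dz equals exactly this count.

Number of zeros inside |z| < 3.5: 2.


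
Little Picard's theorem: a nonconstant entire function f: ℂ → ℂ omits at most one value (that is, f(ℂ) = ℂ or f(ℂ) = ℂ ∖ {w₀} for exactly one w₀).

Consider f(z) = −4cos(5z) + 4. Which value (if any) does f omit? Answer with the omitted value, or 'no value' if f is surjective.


Little Picard bounds the complement of f(ℂ) to at most one point.
cos is entire and surjective onto ℂ: for every w ∈ ℂ, cos(ζ) = w has a solution ζ ∈ ℂ (e.g., via the complex inverse arccos). With ζ = 5z this gives z = ζ/(5). Then -4·cos(5z) takes every value in -4·ℂ = ℂ, and adding 4 is a bijection of ℂ. So f is surjective and omits no value. (Note: only on the real line is cos bounded by [−1, 1].)

Omitted value: no value.


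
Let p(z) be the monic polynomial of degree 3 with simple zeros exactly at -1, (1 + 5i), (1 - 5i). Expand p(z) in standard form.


The polynomial is p(z) = ∏_{α ∈ S} (z − α), where S = {-1, (1 + 5i), (1 - 5i)}.
Expanding the product yields: p(z) = z^3 -z^2 + 24·z + 26.
Note conjugate pairs combine to real quadratics: (z − (1+5i))(z − (1−5i)) = z² − 2z + 26.
The resulting polynomial has degree 3 and real coefficients as required.

p(z) = z^3 -z^2 + 24·z + 26.


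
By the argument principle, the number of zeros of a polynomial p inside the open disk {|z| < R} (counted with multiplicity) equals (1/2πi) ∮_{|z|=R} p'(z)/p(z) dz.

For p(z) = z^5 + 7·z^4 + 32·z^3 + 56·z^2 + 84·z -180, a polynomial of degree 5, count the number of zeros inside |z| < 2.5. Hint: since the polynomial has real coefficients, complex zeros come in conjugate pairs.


The zeros of p are: 1, (-1 + 3i), (-1 - 3i), (-3 + 3i), (-3 - 3i).
Their magnitudes are: 1, 3.162, 3.162, 4.243, 4.243.
Zeros with |z| < R = 2.5: 1.
Count = 1.
By the argument principle, (1/2πi) ∮_{|z|=R} p'(z)/p(z) dz equals exactly this count.

Number of zeros inside |z| < 2.5: 1.


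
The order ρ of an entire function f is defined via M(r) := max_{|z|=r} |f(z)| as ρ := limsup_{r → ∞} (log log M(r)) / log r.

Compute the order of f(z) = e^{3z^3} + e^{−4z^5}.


Each summand is entire of order 3 and 5 respectively (as in the single-exponential case). The order of a sum is at most the max of the orders, so ρ ≤ 5. For the lower bound: on |z|=r choose arg z so that -4z^5 is real positive; then |e^{-4z^5}| = e^{4r^5} while |e^{3z^3}| ≤ e^{3r^3} = o(e^{4r^5}). So |f| ≥ e^{4r^5}(1 − o(1)) and ρ ≥ 5. Hence ρ = max(3, 5) = 5.
Therefore ρ = 5.

Order ρ = 5.


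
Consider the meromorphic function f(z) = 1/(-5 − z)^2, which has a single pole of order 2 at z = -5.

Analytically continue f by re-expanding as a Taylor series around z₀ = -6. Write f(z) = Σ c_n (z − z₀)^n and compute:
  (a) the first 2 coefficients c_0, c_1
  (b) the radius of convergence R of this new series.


Let w = z − z₀, so z = z₀ + w.
Then -5 − z = -5 − (z₀ + w) = (-5 − z₀) − w = 1 − w.
f(z) = 1/(1 − w)^2 = (1/(1)^2) · (1 − w/(1))^{−2}.
By the binomial series (1−u)^{−2} = Σ_{n≥0} C(n+1, 1) u^n for |u|<1, with u = w/(1):
  c_n = C(n+1, 1) / (1)^(n+2).
  c_0 = 1/(1)^2 = 1.
  c_1 = 2/(1)^3 = 2.
The series is valid for |w/d| < 1, i.e. |z − z₀| < |d|.
Radius of convergence: R = |-5 − z₀| = |1| = 1 (distance from z₀ to the singularity z = -5).

c_0 = 1, c_1 = 2; R = 1.


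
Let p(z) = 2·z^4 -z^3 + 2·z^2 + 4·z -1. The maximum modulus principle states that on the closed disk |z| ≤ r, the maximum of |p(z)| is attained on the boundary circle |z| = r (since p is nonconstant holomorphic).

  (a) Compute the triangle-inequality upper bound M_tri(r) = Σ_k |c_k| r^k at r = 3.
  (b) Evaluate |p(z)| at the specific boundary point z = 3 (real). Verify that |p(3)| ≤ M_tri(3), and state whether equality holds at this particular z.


Coefficients: c_0 = -1, c_1 = 4, c_2 = 2, c_3 = -1, c_4 = 2. Radius r = 3.
Part (a). Triangle bound: M_tri(r) = Σ_k |c_k| r^k
  = |-1|·3^0 + |4|·3^1 + |2|·3^2 + |-1|·3^3 + |2|·3^4
  = 1 + 12 + 18 + 27 + 162 = 220.
This bounds M(r) := max_{|z|=r} |p(z)| from above; equality holds iff all terms c_k z^k can be made to align in phase at a single z on |z|=r.
Part (b). At z = 3 (real, on the circle |z| = r):
  p(3) = (-1)·3^0 + (4)·3^1 + (2)·3^2 + (-1)·3^3 + (2)·3^4 = 164.
  |p(3)| = 164.
Check: |p(3)| = 164 ≤ 220 = M_tri(3). ✓ Equality does not hold at z = 3 (the coefficients have mixed signs, so the terms do not all align in phase there).

M_tri(3) = 220; |p(3)| = 164; equality at z=3: no.


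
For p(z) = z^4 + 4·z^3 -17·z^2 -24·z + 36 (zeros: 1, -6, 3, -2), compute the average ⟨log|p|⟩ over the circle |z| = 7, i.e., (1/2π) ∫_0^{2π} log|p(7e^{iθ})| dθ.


Zeros: -6, -2, 1, 3; r = 7.
Inside |z| < r: -6, -2, 1, 3. Outside (|z| ≥ r): ∅.
p(0) = 36, so log|p(0)| = log(36) = 3.5835.
Apply Jensen: I(r) = log|p(0)| + Σ_k log(r/|z_k|), summed over zeros inside |z| < r.
  log(r/|z_k|) for z_k = 1: log(7/1) = 1.9459
  log(r/|z_k|) for z_k = -6: log(7/6) = 0.1542
  log(r/|z_k|) for z_k = 3: log(7/3) = 0.8473
  log(r/|z_k|) for z_k = -2: log(7/2) = 1.2528
Sum over inside zeros: 4.2001.
I(r) = log|p(0)| + (inside sum) = 3.5835 + 4.2001 = 7.7836.
Closed form (all zeros inside, monic): I(r) = n·log(r) = 4·log(7) = 7.7836. ✓

I(r) ≈ 7.7836.


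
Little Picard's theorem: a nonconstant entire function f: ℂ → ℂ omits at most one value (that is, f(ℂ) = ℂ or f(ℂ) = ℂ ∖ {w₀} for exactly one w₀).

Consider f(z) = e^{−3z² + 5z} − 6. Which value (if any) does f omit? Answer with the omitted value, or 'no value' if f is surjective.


Little Picard bounds the complement of f(ℂ) to at most one point.
The exponent g(z) = −3z² + 5z is a nonconstant polynomial, hence surjective onto ℂ. So e^{g(z)} takes every value in {e^w : w ∈ ℂ} = ℂ ∖ {0}. Adding -6 shifts the range to ℂ ∖ {-6}. f omits exactly -6.

Omitted value: -6.


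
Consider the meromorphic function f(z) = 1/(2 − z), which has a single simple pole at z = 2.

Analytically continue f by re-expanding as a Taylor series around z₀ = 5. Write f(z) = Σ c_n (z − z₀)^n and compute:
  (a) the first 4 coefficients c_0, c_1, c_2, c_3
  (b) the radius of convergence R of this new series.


Let w = z − z₀, so z = z₀ + w.
Then 2 − z = 2 − (z₀ + w) = (2 − z₀) − w = -3 − w.
f(z) = 1/(-3 − w) = (1/(-3)) · 1/(1 − w/(-3)) = Σ_{n≥0} w^n / (-3)^(n+1).
So c_n = 1/(-3)^(n+1):
  c_0 = 1/(-3)^1 = -1/3.
  c_1 = 1/(-3)^2 = 1/9.
  c_2 = 1/(-3)^3 = -1/27.
  c_3 = 1/(-3)^4 = 1/81.
The series is valid for |w/d| < 1, i.e. |z − z₀| < |d|.
Radius of convergence: R = |2 − z₀| = |-3| = 3 (distance from z₀ to the singularity z = 2).

c_0 = -1/3, c_1 = 1/9, c_2 = -1/27, c_3 = 1/81; R = 3.


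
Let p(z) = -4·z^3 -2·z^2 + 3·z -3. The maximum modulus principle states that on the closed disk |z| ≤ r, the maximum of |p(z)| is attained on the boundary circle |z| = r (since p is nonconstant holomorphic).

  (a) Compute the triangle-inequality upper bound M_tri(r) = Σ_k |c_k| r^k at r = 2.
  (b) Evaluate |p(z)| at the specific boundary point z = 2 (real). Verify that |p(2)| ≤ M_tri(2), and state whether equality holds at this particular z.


Coefficients: c_0 = -3, c_1 = 3, c_2 = -2, c_3 = -4. Radius r = 2.
Part (a). Triangle bound: M_tri(r) = Σ_k |c_k| r^k
  = |-3|·2^0 + |3|·2^1 + |-2|·2^2 + |-4|·2^3
  = 3 + 6 + 8 + 32 = 49.
This bounds M(r) := max_{|z|=r} |p(z)| from above; equality holds iff all terms c_k z^k can be made to align in phase at a single z on |z|=r.
Part (b). At z = 2 (real, on the circle |z| = r):
  p(2) = (-3)·2^0 + (3)·2^1 + (-2)·2^2 + (-4)·2^3 = -37.
  |p(2)| = 37.
Check: |p(2)| = 37 ≤ 49 = M_tri(2). ✓ Equality does not hold at z = 2 (the coefficients have mixed signs, so the terms do not all align in phase there).

M_tri(2) = 49; |p(2)| = 37; equality at z=2: no.


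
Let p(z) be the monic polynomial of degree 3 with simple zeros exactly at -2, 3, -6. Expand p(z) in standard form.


The polynomial is p(z) = ∏_{α ∈ S} (z − α), where S = {-2, 3, -6}.
Expanding the product yields: p(z) = z^3 + 5·z^2 -12·z -36.
The resulting polynomial has degree 3 and real coefficients as required.

p(z) = z^3 + 5·z^2 -12·z -36.


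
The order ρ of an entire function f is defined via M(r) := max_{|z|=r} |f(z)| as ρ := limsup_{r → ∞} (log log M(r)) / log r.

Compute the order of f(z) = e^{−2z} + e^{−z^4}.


Each summand is entire of order 1 and 4 respectively (as in the single-exponential case). The order of a sum is at most the max of the orders, so ρ ≤ 4. For the lower bound: on |z|=r choose arg z so that -1z^4 is real positive; then |e^{-1z^4}| = e^{1r^4} while |e^{-2z}| ≤ e^{2r^1} = o(e^{1r^4}). So |f| ≥ e^{1r^4}(1 − o(1)) and ρ ≥ 4. Hence ρ = max(1, 4) = 4.
Therefore ρ = 4.

Order ρ = 4.


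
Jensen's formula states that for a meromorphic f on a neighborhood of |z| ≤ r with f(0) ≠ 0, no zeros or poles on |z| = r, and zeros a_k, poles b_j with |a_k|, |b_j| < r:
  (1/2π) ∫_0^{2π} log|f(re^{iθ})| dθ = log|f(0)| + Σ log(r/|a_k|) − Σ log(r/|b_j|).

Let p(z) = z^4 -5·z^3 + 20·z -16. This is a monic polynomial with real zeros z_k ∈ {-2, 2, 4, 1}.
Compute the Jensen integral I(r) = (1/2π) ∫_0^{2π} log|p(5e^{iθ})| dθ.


Zeros: -2, 1, 2, 4; r = 5.
Inside |z| < r: -2, 1, 2, 4. Outside (|z| ≥ r): ∅.
p(0) = -16, so log|p(0)| = log(16) = 2.7726.
Apply Jensen: I(r) = log|p(0)| + Σ_k log(r/|z_k|), summed over zeros inside |z| < r.
  log(r/|z_k|) for z_k = -2: log(5/2) = 0.9163
  log(r/|z_k|) for z_k = 2: log(5/2) = 0.9163
  log(r/|z_k|) for z_k = 4: log(5/4) = 0.2231
  log(r/|z_k|) for z_k = 1: log(5/1) = 1.6094
Sum over inside zeros: 3.6652.
I(r) = log|p(0)| + (inside sum) = 2.7726 + 3.6652 = 6.4378.
Closed form (all zeros inside, monic): I(r) = n·log(r) = 4·log(5) = 6.4378. ✓

I(r) ≈ 6.4378.


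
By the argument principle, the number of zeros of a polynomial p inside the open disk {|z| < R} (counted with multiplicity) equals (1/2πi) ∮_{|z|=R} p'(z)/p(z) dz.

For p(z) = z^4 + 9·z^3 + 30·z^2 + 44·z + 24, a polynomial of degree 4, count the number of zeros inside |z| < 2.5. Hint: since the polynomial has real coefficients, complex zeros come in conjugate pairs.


The zeros of p are: -2, -2, -3, -2.
Their magnitudes are: 2, 2, 3, 2.
Zeros with |z| < R = 2.5: -2, -2, -2.
Count = 3.
By the argument principle, (1/2πi) ∮_{|z|=R} p'(z)/p(z) dz equals exactly this count.

Number of zeros inside |z| < 2.5: 3.


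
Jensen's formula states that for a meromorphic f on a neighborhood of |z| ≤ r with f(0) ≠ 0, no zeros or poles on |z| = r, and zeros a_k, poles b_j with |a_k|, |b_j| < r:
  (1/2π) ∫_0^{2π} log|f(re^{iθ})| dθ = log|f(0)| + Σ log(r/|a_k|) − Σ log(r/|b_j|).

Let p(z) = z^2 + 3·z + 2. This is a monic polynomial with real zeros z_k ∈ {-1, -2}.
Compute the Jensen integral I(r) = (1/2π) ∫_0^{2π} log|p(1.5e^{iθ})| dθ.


Zeros: -2, -1; r = 1.5.
Inside |z| < r: -1. Outside (|z| ≥ r): -2.
p(0) = 2, so log|p(0)| = log(2) = 0.6931.
Apply Jensen: I(r) = log|p(0)| + Σ_k log(r/|z_k|), summed over zeros inside |z| < r.
  log(r/|z_k|) for z_k = -1: log(1.5/1) = 0.4055
  Outside zeros (-2) contribute nothing to the Jensen sum.
Sum over inside zeros: 0.4055.
I(r) = log|p(0)| + (inside sum) = 0.6931 + 0.4055 = 1.0986.
Note: since some zeros are outside |z| ≤ r, the simplified n·log(r) form does NOT apply — only the inside zeros contribute.

I(r) ≈ 1.0986.


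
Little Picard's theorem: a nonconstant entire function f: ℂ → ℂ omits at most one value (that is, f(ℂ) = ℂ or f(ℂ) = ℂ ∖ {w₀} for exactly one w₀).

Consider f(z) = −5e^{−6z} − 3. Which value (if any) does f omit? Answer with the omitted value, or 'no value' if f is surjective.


Little Picard bounds the complement of f(ℂ) to at most one point.
e^{−6z} is never zero on ℂ, so -5·e^{−6z} takes every value in ℂ ∖ {0}. Adding -3 shifts the range to ℂ ∖ {-3}. Thus f omits exactly the value -3.

Omitted value: -3.


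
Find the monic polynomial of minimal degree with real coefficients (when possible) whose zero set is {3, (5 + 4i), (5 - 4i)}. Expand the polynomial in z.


The polynomial is p(z) = ∏_{α ∈ S} (z − α), where S = {3, (5 + 4i), (5 - 4i)}.
Expanding the product yields: p(z) = z^3 -13·z^2 + 71·z -123.
Note conjugate pairs combine to real quadratics: (z − (5+4i))(z − (5−4i)) = z² − 10z + 41.
The resulting polynomial has degree 3 and real coefficients as required.

p(z) = z^3 -13·z^2 + 71·z -123.


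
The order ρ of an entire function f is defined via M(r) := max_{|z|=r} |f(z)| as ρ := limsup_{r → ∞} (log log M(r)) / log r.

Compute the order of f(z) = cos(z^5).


Write cos(w) = (e^{iw} ± e^{−iw})/(2 or 2i), so |cos(w)| ≤ e^{|w|}. With w = z^5, |w| ≤ 1r^5 + 0 on |z|=r, giving M(r) ≤ e^{1r^5 + 0} and ρ ≤ 5. For the lower bound, choose z on |z|=r with 1z^5 purely imaginary of modulus 1r^5; then |cos(z^5)| grows like e^{1r^5}/2, so ρ ≥ 5. Hence ρ = 5.
Therefore ρ = 5.

Order ρ = 5.


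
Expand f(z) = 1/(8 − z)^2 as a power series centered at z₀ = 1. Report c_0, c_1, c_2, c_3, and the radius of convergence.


Let w = z − z₀, so z = z₀ + w.
Then 8 − z = 8 − (z₀ + w) = (8 − z₀) − w = 7 − w.
f(z) = 1/(7 − w)^2 = (1/(7)^2) · (1 − w/(7))^{−2}.
By the binomial series (1−u)^{−2} = Σ_{n≥0} C(n+1, 1) u^n for |u|<1, with u = w/(7):
  c_n = C(n+1, 1) / (7)^(n+2).
  c_0 = 1/(7)^2 = 1/49.
  c_1 = 2/(7)^3 = 2/343.
  c_2 = 3/(7)^4 = 3/2401.
  c_3 = 4/(7)^5 = 4/16807.
The series is valid for |w/d| < 1, i.e. |z − z₀| < |d|.
Radius of convergence: R = |8 − z₀| = |7| = 7 (distance from z₀ to the singularity z = 8).

c_0 = 1/49, c_1 = 2/343, c_2 = 3/2401, c_3 = 4/16807; R = 7.


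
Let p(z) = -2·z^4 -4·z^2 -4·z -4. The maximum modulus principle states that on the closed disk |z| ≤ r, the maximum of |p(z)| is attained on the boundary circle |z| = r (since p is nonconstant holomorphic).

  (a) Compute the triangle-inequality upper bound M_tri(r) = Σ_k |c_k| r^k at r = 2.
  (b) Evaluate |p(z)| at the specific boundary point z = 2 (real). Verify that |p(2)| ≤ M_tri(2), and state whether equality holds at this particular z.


Coefficients: c_0 = -4, c_1 = -4, c_2 = -4, c_3 = 0, c_4 = -2. Radius r = 2.
Part (a). Triangle bound: M_tri(r) = Σ_k |c_k| r^k
  = |-4|·2^0 + |-4|·2^1 + |-4|·2^2 + |0|·2^3 + |-2|·2^4
  = 4 + 8 + 16 + 0 + 32 = 60.
This bounds M(r) := max_{|z|=r} |p(z)| from above; equality holds iff all terms c_k z^k can be made to align in phase at a single z on |z|=r.
Part (b). At z = 2 (real, on the circle |z| = r):
  p(2) = (-4)·2^0 + (-4)·2^1 + (-4)·2^2 + (0)·2^3 + (-2)·2^4 = -60.
  |p(2)| = 60.
Since all nonzero coefficients share the same sign, |p(2)| = 60 = M_tri(2); the triangle bound is attained at z = 2, so in fact M(r) = 60.

M_tri(2) = 60; |p(2)| = 60; equality at z=2: yes.


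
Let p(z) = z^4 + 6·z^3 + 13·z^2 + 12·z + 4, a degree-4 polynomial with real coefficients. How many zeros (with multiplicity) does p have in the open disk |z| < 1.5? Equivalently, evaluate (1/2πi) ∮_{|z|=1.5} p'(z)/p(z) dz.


The zeros of p are: -2, -1, -1, -2.
Their magnitudes are: 2, 1, 1, 2.
Zeros with |z| < R = 1.5: -1, -1.
Count = 2.
By the argument principle, (1/2πi) ∮_{|z|=R} p'(z)/p(z) dz equals exactly this count.

Number of zeros inside |z| < 1.5: 2.


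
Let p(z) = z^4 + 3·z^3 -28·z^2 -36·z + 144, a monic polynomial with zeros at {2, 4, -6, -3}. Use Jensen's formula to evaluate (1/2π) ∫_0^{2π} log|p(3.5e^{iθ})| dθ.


Zeros: -6, -3, 2, 4; r = 3.5.
Inside |z| < r: -3, 2. Outside (|z| ≥ r): -6, 4.
p(0) = 144, so log|p(0)| = log(144) = 4.9698.
Apply Jensen: I(r) = log|p(0)| + Σ_k log(r/|z_k|), summed over zeros inside |z| < r.
  log(r/|z_k|) for z_k = 2: log(3.5/2) = 0.5596
  log(r/|z_k|) for z_k = -3: log(3.5/3) = 0.1542
  Outside zeros (-6, 4) contribute nothing to the Jensen sum.
Sum over inside zeros: 0.7138.
I(r) = log|p(0)| + (inside sum) = 4.9698 + 0.7138 = 5.6836.
Note: since some zeros are outside |z| ≤ r, the simplified n·log(r) form does NOT apply — only the inside zeros contribute.

I(r) ≈ 5.6836.


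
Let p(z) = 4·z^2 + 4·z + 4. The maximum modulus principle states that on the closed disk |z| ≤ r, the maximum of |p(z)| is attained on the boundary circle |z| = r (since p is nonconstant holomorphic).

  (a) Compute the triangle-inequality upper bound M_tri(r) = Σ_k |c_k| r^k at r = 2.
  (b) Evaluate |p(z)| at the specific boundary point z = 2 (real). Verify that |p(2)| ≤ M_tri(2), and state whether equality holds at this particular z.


Coefficients: c_0 = 4, c_1 = 4, c_2 = 4. Radius r = 2.
Part (a). Triangle bound: M_tri(r) = Σ_k |c_k| r^k
  = |4|·2^0 + |4|·2^1 + |4|·2^2
  = 4 + 8 + 16 = 28.
This bounds M(r) := max_{|z|=r} |p(z)| from above; equality holds iff all terms c_k z^k can be made to align in phase at a single z on |z|=r.
Part (b). At z = 2 (real, on the circle |z| = r):
  p(2) = (4)·2^0 + (4)·2^1 + (4)·2^2 = 28.
  |p(2)| = 28.
Since all nonzero coefficients share the same sign, |p(2)| = 28 = M_tri(2); the triangle bound is attained at z = 2, so in fact M(r) = 28.

M_tri(2) = 28; |p(2)| = 28; equality at z=2: yes.


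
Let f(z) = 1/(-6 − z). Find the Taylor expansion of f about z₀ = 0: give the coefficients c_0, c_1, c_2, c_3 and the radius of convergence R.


Let w = z − z₀, so z = z₀ + w.
Then -6 − z = -6 − (z₀ + w) = (-6 − z₀) − w = -6 − w.
f(z) = 1/(-6 − w) = (1/(-6)) · 1/(1 − w/(-6)) = Σ_{n≥0} w^n / (-6)^(n+1).
So c_n = 1/(-6)^(n+1):
  c_0 = 1/(-6)^1 = -1/6.
  c_1 = 1/(-6)^2 = 1/36.
  c_2 = 1/(-6)^3 = -1/216.
  c_3 = 1/(-6)^4 = 1/1296.
The series is valid for |w/d| < 1, i.e. |z − z₀| < |d|.
Radius of convergence: R = |-6 − z₀| = |-6| = 6 (distance from z₀ to the singularity z = -6).

c_0 = -1/6, c_1 = 1/36, c_2 = -1/216, c_3 = 1/1296; R = 6.


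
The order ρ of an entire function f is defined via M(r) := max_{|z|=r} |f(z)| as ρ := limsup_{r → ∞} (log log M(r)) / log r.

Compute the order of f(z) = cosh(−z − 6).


cosh(w) is a linear combination of e^{iw} and e^{−iw} (or e^w, e^{−w} in the hyperbolic case), so |cosh(w)| ≤ e^{|w|}. With w = −z − 6, |w| ≤ 1|z| + 6 = 1r + 6 on |z| = r, giving M(r) ≤ e^{1r + 6}, so ρ ≤ 1. On a suitable ray (z = it for sin/cos; z = t for sinh/cosh, t real → ∞), |cosh(−z − 6)| grows like e^{1|t|}/2, so ρ ≥ 1. Hence ρ = 1.
Therefore ρ = 1.

Order ρ = 1.


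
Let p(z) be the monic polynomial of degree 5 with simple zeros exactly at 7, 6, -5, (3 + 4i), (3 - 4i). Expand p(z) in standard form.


The polynomial is p(z) = ∏_{α ∈ S} (z − α), where S = {7, 6, -5, (3 + 4i), (3 - 4i)}.
Expanding the product yields: p(z) = z^5 -14·z^4 + 50·z^3 + 148·z^2 -1835·z + 5250.
Note conjugate pairs combine to real quadratics: (z − (3+4i))(z − (3−4i)) = z² − 6z + 25.
The resulting polynomial has degree 5 and real coefficients as required.

p(z) = z^5 -14·z^4 + 50·z^3 + 148·z^2 -1835·z + 5250.


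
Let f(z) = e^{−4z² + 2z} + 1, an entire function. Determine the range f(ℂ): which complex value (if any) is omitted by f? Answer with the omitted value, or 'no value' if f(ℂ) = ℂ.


Little Picard bounds the complement of f(ℂ) to at most one point.
The exponent g(z) = −4z² + 2z is a nonconstant polynomial, hence surjective onto ℂ. So e^{g(z)} takes every value in {e^w : w ∈ ℂ} = ℂ ∖ {0}. Adding 1 shifts the range to ℂ ∖ {1}. f omits exactly 1.

Omitted value: 1.


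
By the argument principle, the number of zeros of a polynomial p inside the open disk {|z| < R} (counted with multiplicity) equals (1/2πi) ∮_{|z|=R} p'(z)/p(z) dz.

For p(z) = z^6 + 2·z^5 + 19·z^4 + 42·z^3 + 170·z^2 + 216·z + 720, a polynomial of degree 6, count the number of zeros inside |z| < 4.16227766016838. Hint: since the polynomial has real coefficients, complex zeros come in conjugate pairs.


The zeros of p are: (-2 + 2i), (-2 - 2i), (1 + 3i), (1 - 3i), (0 + 3i), (0 - 3i).
Their magnitudes are: 2.828, 2.828, 3.162, 3.162, 3, 3.
Zeros with |z| < R = 4.16227766016838: (-2 + 2i), (-2 - 2i), (1 + 3i), (1 - 3i), (0 + 3i), (0 - 3i).
Count = 6.
By the argument principle, (1/2πi) ∮_{|z|=R} p'(z)/p(z) dz equals exactly this count.

Number of zeros inside |z| < 4.16227766016838: 6.


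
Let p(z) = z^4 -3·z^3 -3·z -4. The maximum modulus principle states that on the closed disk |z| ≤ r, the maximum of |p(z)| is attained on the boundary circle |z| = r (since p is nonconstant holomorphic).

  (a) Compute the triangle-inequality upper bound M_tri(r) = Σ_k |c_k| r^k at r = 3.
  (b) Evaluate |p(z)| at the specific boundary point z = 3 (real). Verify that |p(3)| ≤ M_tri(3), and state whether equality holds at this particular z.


Coefficients: c_0 = -4, c_1 = -3, c_2 = 0, c_3 = -3, c_4 = 1. Radius r = 3.
Part (a). Triangle bound: M_tri(r) = Σ_k |c_k| r^k
  = |-4|·3^0 + |-3|·3^1 + |0|·3^2 + |-3|·3^3 + |1|·3^4
  = 4 + 9 + 0 + 81 + 81 = 175.
This bounds M(r) := max_{|z|=r} |p(z)| from above; equality holds iff all terms c_k z^k can be made to align in phase at a single z on |z|=r.
Part (b). At z = 3 (real, on the circle |z| = r):
  p(3) = (-4)·3^0 + (-3)·3^1 + (0)·3^2 + (-3)·3^3 + (1)·3^4 = -13.
  |p(3)| = 13.
Check: |p(3)| = 13 ≤ 175 = M_tri(3). ✓ Equality does not hold at z = 3 (the coefficients have mixed signs, so the terms do not all align in phase there).

M_tri(3) = 175; |p(3)| = 13; equality at z=3: no.


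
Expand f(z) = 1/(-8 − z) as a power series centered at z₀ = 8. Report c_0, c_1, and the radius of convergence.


Let w = z − z₀, so z = z₀ + w.
Then -8 − z = -8 − (z₀ + w) = (-8 − z₀) − w = -16 − w.
f(z) = 1/(-16 − w) = (1/(-16)) · 1/(1 − w/(-16)) = Σ_{n≥0} w^n / (-16)^(n+1).
So c_n = 1/(-16)^(n+1):
  c_0 = 1/(-16)^1 = -1/16.
  c_1 = 1/(-16)^2 = 1/256.
The series is valid for |w/d| < 1, i.e. |z − z₀| < |d|.
Radius of convergence: R = |-8 − z₀| = |-16| = 16 (distance from z₀ to the singularity z = -8).

c_0 = -1/16, c_1 = 1/256; R = 16.


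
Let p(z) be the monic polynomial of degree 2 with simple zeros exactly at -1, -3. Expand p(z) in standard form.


The polynomial is p(z) = ∏_{α ∈ S} (z − α), where S = {-1, -3}.
Expanding the product yields: p(z) = z^2 + 4·z + 3.
The resulting polynomial has degree 2 and real coefficients as required.

p(z) = z^2 + 4·z + 3.


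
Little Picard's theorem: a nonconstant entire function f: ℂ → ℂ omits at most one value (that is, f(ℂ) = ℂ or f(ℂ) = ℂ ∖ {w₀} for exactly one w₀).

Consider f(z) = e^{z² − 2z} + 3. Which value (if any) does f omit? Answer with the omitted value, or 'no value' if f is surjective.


Little Picard bounds the complement of f(ℂ) to at most one point.
The exponent g(z) = z² − 2z is a nonconstant polynomial, hence surjective onto ℂ. So e^{g(z)} takes every value in {e^w : w ∈ ℂ} = ℂ ∖ {0}. Adding 3 shifts the range to ℂ ∖ {3}. f omits exactly 3.

Omitted value: 3.


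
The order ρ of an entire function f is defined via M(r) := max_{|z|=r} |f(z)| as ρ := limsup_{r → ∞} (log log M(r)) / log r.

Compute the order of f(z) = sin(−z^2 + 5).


Write sin(w) = (e^{iw} ± e^{−iw})/(2 or 2i), so |sin(w)| ≤ e^{|w|}. With w = −z^2 + 5, |w| ≤ 1r^2 + 5 on |z|=r, giving M(r) ≤ e^{1r^2 + 5} and ρ ≤ 2. For the lower bound, choose z on |z|=r with -1z^2 purely imaginary of modulus 1r^2; then |sin(−z^2 + 5)| grows like e^{1r^2}/2, so ρ ≥ 2. Hence ρ = 2.
Therefore ρ = 2.

Order ρ = 2.


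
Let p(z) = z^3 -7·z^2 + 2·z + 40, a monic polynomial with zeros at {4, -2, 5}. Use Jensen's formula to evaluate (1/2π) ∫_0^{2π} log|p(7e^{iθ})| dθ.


Zeros: -2, 4, 5; r = 7.
Inside |z| < r: -2, 4, 5. Outside (|z| ≥ r): ∅.
p(0) = 40, so log|p(0)| = log(40) = 3.6889.
Apply Jensen: I(r) = log|p(0)| + Σ_k log(r/|z_k|), summed over zeros inside |z| < r.
  log(r/|z_k|) for z_k = 4: log(7/4) = 0.5596
  log(r/|z_k|) for z_k = -2: log(7/2) = 1.2528
  log(r/|z_k|) for z_k = 5: log(7/5) = 0.3365
Sum over inside zeros: 2.1489.
I(r) = log|p(0)| + (inside sum) = 3.6889 + 2.1489 = 5.8377.
Closed form (all zeros inside, monic): I(r) = n·log(r) = 3·log(7) = 5.8377. ✓

I(r) ≈ 5.8377.


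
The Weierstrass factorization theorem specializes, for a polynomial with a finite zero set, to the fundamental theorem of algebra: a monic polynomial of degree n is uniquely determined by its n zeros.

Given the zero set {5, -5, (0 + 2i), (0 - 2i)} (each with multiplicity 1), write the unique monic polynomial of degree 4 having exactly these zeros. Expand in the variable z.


The polynomial is p(z) = ∏_{α ∈ S} (z − α), where S = {5, -5, (0 + 2i), (0 - 2i)}.
Expanding the product yields: p(z) = z^4 -21·z^2 -100.
Note conjugate pairs combine to real quadratics: (z − (0+2i))(z − (0−2i)) = z² + 4.
The resulting polynomial has degree 4 and real coefficients as required.

p(z) = z^4 -21·z^2 -100.


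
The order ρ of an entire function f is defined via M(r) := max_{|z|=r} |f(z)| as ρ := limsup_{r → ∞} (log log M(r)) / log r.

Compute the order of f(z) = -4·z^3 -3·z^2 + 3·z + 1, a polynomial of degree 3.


|f(z)| ≤ Σ|c_k|·r^k = O(r^3) as r → ∞. Polynomial growth is O(e^{r^ε}) for every ε > 0 (since r^3/e^{r^ε} → 0), so ρ ≤ ε for all ε > 0, i.e. ρ = 0. Every nonconstant polynomial has order 0.
Therefore ρ = 0.

Order ρ = 0.


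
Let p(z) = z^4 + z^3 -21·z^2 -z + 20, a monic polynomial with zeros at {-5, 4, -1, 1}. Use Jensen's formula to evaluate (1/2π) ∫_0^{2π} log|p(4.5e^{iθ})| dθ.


Zeros: -5, -1, 1, 4; r = 4.5.
Inside |z| < r: -1, 1, 4. Outside (|z| ≥ r): -5.
p(0) = 20, so log|p(0)| = log(20) = 2.9957.
Apply Jensen: I(r) = log|p(0)| + Σ_k log(r/|z_k|), summed over zeros inside |z| < r.
  log(r/|z_k|) for z_k = 4: log(4.5/4) = 0.1178
  log(r/|z_k|) for z_k = -1: log(4.5/1) = 1.5041
  log(r/|z_k|) for z_k = 1: log(4.5/1) = 1.5041
  Outside zeros (-5) contribute nothing to the Jensen sum.
Sum over inside zeros: 3.1259.
I(r) = log|p(0)| + (inside sum) = 2.9957 + 3.1259 = 6.1217.
Note: since some zeros are outside |z| ≤ r, the simplified n·log(r) form does NOT apply — only the inside zeros contribute.

I(r) ≈ 6.1217.


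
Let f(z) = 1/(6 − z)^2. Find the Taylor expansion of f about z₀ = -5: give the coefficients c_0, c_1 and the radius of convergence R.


Let w = z − z₀, so z = z₀ + w.
Then 6 − z = 6 − (z₀ + w) = (6 − z₀) − w = 11 − w.
f(z) = 1/(11 − w)^2 = (1/(11)^2) · (1 − w/(11))^{−2}.
By the binomial series (1−u)^{−2} = Σ_{n≥0} C(n+1, 1) u^n for |u|<1, with u = w/(11):
  c_n = C(n+1, 1) / (11)^(n+2).
  c_0 = 1/(11)^2 = 1/121.
  c_1 = 2/(11)^3 = 2/1331.
The series is valid for |w/d| < 1, i.e. |z − z₀| < |d|.
Radius of convergence: R = |6 − z₀| = |11| = 11 (distance from z₀ to the singularity z = 6).

c_0 = 1/121, c_1 = 2/1331; R = 11.


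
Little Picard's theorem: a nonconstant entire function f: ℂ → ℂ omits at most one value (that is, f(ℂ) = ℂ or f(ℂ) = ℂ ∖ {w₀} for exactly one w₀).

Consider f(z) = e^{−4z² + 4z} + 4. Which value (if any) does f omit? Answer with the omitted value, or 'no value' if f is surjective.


Little Picard bounds the complement of f(ℂ) to at most one point.
The exponent g(z) = −4z² + 4z is a nonconstant polynomial, hence surjective onto ℂ. So e^{g(z)} takes every value in {e^w : w ∈ ℂ} = ℂ ∖ {0}. Adding 4 shifts the range to ℂ ∖ {4}. f omits exactly 4.

Omitted value: 4.


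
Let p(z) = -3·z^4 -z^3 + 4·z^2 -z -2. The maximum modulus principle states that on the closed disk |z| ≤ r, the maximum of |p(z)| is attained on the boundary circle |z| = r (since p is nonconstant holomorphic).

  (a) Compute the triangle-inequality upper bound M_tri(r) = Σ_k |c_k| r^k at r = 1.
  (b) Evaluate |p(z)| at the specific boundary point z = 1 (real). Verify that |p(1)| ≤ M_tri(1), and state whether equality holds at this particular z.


Coefficients: c_0 = -2, c_1 = -1, c_2 = 4, c_3 = -1, c_4 = -3. Radius r = 1.
Part (a). Triangle bound: M_tri(r) = Σ_k |c_k| r^k
  = |-2|·1^0 + |-1|·1^1 + |4|·1^2 + |-1|·1^3 + |-3|·1^4
  = 2 + 1 + 4 + 1 + 3 = 11.
This bounds M(r) := max_{|z|=r} |p(z)| from above; equality holds iff all terms c_k z^k can be made to align in phase at a single z on |z|=r.
Part (b). At z = 1 (real, on the circle |z| = r):
  p(1) = (-2)·1^0 + (-1)·1^1 + (4)·1^2 + (-1)·1^3 + (-3)·1^4 = -3.
  |p(1)| = 3.
Check: |p(1)| = 3 ≤ 11 = M_tri(1). ✓ Equality does not hold at z = 1 (the coefficients have mixed signs, so the terms do not all align in phase there).

M_tri(1) = 11; |p(1)| = 3; equality at z=1: no.


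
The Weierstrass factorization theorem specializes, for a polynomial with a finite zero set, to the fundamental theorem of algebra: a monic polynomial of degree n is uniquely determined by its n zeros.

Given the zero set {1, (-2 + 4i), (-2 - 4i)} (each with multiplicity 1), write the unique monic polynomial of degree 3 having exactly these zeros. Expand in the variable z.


The polynomial is p(z) = ∏_{α ∈ S} (z − α), where S = {1, (-2 + 4i), (-2 - 4i)}.
Expanding the product yields: p(z) = z^3 + 3·z^2 + 16·z -20.
Note conjugate pairs combine to real quadratics: (z − (-2+4i))(z − (-2−4i)) = z² + 4z + 20.
The resulting polynomial has degree 3 and real coefficients as required.

p(z) = z^3 + 3·z^2 + 16·z -20.
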